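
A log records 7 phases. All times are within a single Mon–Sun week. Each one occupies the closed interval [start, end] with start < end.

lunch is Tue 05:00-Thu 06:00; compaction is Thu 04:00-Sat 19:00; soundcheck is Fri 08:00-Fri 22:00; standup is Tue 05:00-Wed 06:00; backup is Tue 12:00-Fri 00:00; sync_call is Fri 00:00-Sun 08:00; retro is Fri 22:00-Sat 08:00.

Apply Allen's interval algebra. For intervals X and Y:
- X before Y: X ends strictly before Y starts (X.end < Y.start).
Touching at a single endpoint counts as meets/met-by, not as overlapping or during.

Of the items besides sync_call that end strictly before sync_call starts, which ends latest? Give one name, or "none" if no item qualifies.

lunch

Target sync_call = [Fri 00:00, Sun 08:00].
backup [Tue 12:00, Fri 00:00] → meets → excluded.
compaction [Thu 04:00, Sat 19:00] → overlaps → excluded.
lunch [Tue 05:00, Thu 06:00] → before → candidate.
retro [Fri 22:00, Sat 08:00] → during → excluded.
soundcheck [Fri 08:00, Fri 22:00] → during → excluded.
standup [Tue 05:00, Wed 06:00] → before → candidate.
Among candidates, latest end is Thu 06:00 → lunch.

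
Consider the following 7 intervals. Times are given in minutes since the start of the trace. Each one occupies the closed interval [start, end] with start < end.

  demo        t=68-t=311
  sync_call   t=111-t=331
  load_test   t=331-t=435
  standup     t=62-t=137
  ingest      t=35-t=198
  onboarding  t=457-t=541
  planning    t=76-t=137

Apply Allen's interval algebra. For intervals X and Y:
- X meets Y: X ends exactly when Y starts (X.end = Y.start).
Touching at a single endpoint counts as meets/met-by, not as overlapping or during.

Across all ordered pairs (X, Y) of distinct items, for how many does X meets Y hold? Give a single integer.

1

Checking all 42 ordered pairs for relation 'meets'; matching pairs in alphabetical order:
(sync_call, load_test): sync_call meets load_test ✓
Count: 1.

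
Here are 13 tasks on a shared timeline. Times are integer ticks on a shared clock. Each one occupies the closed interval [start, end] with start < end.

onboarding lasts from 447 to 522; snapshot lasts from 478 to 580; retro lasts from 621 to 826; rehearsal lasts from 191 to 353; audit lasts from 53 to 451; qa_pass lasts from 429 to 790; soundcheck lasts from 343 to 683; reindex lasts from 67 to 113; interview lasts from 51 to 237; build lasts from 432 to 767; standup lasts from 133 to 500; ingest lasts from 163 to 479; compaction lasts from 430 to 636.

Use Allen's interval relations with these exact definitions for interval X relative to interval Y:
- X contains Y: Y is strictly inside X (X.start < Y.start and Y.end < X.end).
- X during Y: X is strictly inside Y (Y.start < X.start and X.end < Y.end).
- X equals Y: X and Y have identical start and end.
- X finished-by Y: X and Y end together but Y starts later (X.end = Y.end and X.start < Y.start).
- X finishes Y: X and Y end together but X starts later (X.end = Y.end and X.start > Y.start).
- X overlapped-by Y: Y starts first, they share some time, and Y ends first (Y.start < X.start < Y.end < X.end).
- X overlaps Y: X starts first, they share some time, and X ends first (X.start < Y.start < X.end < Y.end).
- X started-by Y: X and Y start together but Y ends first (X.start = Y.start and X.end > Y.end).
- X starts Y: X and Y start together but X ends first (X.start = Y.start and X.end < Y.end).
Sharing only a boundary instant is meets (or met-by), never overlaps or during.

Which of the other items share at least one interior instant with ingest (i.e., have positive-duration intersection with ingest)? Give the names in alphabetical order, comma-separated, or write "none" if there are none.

Target ingest = [163, 479].
audit [53, 451] → overlaps → yes.
build [432, 767] → overlapped-by → yes.
compaction [430, 636] → overlapped-by → yes.
interview [51, 237] → overlaps → yes.
onboarding [447, 522] → overlapped-by → yes.
qa_pass [429, 790] → overlapped-by → yes.
rehearsal [191, 353] → during → yes.
reindex [67, 113] → before → no.
retro [621, 826] → after → no.
snapshot [478, 580] → overlapped-by → yes.
soundcheck [343, 683] → overlapped-by → yes.
standup [133, 500] → contains → yes.
Result: audit, build, compaction, interview, onboarding, qa_pass, rehearsal, snapshot, soundcheck, standup.

audit, build, compaction, interview, onboarding, qa_pass, rehearsal, snapshot, soundcheck, standup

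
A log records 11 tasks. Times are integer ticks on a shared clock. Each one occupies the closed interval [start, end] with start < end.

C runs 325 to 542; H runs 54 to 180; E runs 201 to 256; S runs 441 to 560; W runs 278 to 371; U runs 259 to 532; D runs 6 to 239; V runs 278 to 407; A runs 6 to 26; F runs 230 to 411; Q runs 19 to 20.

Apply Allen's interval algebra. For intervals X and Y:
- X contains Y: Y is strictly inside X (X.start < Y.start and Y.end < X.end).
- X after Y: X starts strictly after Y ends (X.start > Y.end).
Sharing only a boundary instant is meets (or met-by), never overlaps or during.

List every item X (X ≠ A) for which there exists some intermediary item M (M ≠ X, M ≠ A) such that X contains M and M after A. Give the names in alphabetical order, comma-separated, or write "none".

D, F, U

Target A = [6, 26].
Intermediaries M with M after A: C, E, F, H, S, U, V, W.
Via C — items with X contains C: none.
Via E — items with X contains E: none.
Via F — items with X contains F: none.
Via H — items with X contains H: D.
Via S — items with X contains S: none.
Via U — items with X contains U: none.
Via V — items with X contains V: F, U.
Via W — items with X contains W: F, U.
Union: D, F, U.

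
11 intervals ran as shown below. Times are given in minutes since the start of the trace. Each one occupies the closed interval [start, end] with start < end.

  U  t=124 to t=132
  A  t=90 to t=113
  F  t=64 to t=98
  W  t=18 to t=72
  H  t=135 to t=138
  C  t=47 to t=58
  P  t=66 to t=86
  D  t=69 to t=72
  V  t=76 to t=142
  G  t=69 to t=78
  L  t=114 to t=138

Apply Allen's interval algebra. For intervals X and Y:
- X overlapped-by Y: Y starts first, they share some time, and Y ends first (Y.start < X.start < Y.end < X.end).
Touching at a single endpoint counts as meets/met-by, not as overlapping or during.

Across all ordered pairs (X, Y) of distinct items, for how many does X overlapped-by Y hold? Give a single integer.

Checking all 110 ordered pairs for relation 'overlapped-by'; matching pairs in alphabetical order:
(A, F): A overlapped-by F ✓
(F, W): F overlapped-by W ✓
(G, W): G overlapped-by W ✓
(P, W): P overlapped-by W ✓
(V, F): V overlapped-by F ✓
(V, G): V overlapped-by G ✓
(V, P): V overlapped-by P ✓
Count: 7.

7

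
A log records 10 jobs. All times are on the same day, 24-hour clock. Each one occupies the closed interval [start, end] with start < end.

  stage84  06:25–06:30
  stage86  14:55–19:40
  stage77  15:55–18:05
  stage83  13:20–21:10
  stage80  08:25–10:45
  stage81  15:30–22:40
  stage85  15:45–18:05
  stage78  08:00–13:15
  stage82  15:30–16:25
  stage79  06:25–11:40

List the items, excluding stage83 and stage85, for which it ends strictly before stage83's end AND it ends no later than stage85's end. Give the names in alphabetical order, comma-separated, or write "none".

Conditions: its end is strictly before stage83's end (X.end < 21:10) AND its end is no later than stage85's end (X.end <= 18:05).
stage77: end 18:05 < 21:10? ✓; end 18:05 <= 18:05? ✓ → yes.
stage78: end 13:15 < 21:10? ✓; end 13:15 <= 18:05? ✓ → yes.
stage79: end 11:40 < 21:10? ✓; end 11:40 <= 18:05? ✓ → yes.
stage80: end 10:45 < 21:10? ✓; end 10:45 <= 18:05? ✓ → yes.
stage81: end 22:40 < 21:10? ✗; end 22:40 <= 18:05? ✗ → no.
stage82: end 16:25 < 21:10? ✓; end 16:25 <= 18:05? ✓ → yes.
stage84: end 06:30 < 21:10? ✓; end 06:30 <= 18:05? ✓ → yes.
stage86: end 19:40 < 21:10? ✓; end 19:40 <= 18:05? ✗ → no.
Result: stage77, stage78, stage79, stage80, stage82, stage84.

stage77, stage78, stage79, stage80, stage82, stage84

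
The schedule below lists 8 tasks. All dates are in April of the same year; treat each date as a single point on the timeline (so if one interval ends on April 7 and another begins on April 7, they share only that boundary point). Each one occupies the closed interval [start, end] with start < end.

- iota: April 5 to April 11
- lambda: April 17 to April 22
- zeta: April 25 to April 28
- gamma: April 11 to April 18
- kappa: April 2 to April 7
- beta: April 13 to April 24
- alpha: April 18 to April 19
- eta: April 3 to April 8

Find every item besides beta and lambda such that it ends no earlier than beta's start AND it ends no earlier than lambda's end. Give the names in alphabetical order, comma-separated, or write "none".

zeta

Conditions: its end is no earlier than beta's start (X.end >= April 13) AND its end is no earlier than lambda's end (X.end >= April 22).
alpha: end April 19 >= April 13? ✓; end April 19 >= April 22? ✗ → no.
eta: end April 8 >= April 13? ✗; end April 8 >= April 22? ✗ → no.
gamma: end April 18 >= April 13? ✓; end April 18 >= April 22? ✗ → no.
iota: end April 11 >= April 13? ✗; end April 11 >= April 22? ✗ → no.
kappa: end April 7 >= April 13? ✗; end April 7 >= April 22? ✗ → no.
zeta: end April 28 >= April 13? ✓; end April 28 >= April 22? ✓ → yes.
Result: zeta.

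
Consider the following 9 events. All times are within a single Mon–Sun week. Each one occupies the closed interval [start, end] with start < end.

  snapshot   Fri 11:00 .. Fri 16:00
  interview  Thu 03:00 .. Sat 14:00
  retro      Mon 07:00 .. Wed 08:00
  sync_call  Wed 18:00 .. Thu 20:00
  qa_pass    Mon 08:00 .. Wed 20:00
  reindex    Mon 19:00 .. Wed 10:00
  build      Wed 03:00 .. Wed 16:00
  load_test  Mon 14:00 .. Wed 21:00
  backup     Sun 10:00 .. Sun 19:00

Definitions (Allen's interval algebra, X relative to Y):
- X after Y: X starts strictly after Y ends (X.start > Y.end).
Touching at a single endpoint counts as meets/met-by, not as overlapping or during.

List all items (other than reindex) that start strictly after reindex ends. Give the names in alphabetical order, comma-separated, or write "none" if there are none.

backup, interview, snapshot, sync_call

Target reindex = [Mon 19:00, Wed 10:00].
backup [Sun 10:00, Sun 19:00] → after → yes.
build [Wed 03:00, Wed 16:00] → overlapped-by → no.
interview [Thu 03:00, Sat 14:00] → after → yes.
load_test [Mon 14:00, Wed 21:00] → contains → no.
qa_pass [Mon 08:00, Wed 20:00] → contains → no.
retro [Mon 07:00, Wed 08:00] → overlaps → no.
snapshot [Fri 11:00, Fri 16:00] → after → yes.
sync_call [Wed 18:00, Thu 20:00] → after → yes.
Result: backup, interview, snapshot, sync_call.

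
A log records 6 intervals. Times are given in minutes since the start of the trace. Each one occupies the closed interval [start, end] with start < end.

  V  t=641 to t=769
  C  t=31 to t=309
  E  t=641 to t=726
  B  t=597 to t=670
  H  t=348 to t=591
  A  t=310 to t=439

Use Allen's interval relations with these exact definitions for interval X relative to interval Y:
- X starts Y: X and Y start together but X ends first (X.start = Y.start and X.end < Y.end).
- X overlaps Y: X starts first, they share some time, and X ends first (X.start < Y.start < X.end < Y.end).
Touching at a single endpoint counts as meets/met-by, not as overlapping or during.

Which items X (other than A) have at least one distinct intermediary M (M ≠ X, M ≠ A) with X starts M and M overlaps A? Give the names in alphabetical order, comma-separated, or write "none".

none

Target A = [t=310, t=439].
Intermediaries M with M overlaps A: none.
Union: none.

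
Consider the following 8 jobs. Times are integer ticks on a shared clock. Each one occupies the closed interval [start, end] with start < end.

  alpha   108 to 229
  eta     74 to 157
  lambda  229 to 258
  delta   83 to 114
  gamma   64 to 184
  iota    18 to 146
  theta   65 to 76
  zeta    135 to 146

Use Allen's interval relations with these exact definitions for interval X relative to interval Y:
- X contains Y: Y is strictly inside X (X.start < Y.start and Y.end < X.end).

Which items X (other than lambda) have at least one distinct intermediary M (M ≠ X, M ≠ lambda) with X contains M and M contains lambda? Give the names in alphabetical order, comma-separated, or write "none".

Target lambda = [229, 258].
Intermediaries M with M contains lambda: none.
Union: none.

none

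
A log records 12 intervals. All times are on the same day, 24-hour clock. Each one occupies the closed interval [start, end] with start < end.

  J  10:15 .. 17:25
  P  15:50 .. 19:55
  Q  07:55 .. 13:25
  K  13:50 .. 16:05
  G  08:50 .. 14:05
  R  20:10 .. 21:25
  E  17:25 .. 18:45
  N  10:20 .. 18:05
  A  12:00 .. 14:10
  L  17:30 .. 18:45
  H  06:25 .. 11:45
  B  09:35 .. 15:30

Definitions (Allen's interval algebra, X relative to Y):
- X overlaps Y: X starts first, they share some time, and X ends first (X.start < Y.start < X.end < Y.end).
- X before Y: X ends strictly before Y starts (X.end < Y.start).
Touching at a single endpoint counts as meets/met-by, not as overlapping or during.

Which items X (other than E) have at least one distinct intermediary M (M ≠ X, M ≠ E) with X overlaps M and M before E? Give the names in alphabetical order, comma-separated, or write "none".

Target E = [17:25, 18:45].
Intermediaries M with M before E: A, B, G, H, K, Q.
Via A — items with X overlaps A: G, Q.
Via B — items with X overlaps B: G, H, Q.
Via G — items with X overlaps G: H, Q.
Via H — items with X overlaps H: none.
Via K — items with X overlaps K: A, B, G.
Via Q — items with X overlaps Q: H.
Union: A, B, G, H, Q.

A, B, G, H, Q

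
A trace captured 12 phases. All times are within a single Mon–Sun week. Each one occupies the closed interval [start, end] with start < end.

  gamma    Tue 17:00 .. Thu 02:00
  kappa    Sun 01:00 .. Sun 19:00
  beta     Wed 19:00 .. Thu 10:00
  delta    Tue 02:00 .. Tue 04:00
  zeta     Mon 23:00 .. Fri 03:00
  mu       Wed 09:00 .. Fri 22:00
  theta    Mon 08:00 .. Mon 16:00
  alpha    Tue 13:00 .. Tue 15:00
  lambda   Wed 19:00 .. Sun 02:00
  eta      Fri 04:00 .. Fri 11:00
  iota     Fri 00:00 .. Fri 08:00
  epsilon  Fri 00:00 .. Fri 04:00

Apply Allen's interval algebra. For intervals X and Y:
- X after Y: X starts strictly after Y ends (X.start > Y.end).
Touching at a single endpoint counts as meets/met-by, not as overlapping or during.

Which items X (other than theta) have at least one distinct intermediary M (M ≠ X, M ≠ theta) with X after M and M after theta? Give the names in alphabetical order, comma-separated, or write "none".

alpha, beta, epsilon, eta, gamma, iota, kappa, lambda, mu

Target theta = [Mon 08:00, Mon 16:00].
Intermediaries M with M after theta: alpha, beta, delta, epsilon, eta, gamma, iota, kappa, lambda, mu, zeta.
Via alpha — items with X after alpha: beta, epsilon, eta, gamma, iota, kappa, lambda, mu.
Via beta — items with X after beta: epsilon, eta, iota, kappa.
Via delta — items with X after delta: alpha, beta, epsilon, eta, gamma, iota, kappa, lambda, mu.
Via epsilon — items with X after epsilon: kappa.
Via eta — items with X after eta: kappa.
Via gamma — items with X after gamma: epsilon, eta, iota, kappa.
Via iota — items with X after iota: kappa.
Via kappa — items with X after kappa: none.
Via lambda — items with X after lambda: none.
Via mu — items with X after mu: kappa.
Via zeta — items with X after zeta: eta, kappa.
Union: alpha, beta, epsilon, eta, gamma, iota, kappa, lambda, mu.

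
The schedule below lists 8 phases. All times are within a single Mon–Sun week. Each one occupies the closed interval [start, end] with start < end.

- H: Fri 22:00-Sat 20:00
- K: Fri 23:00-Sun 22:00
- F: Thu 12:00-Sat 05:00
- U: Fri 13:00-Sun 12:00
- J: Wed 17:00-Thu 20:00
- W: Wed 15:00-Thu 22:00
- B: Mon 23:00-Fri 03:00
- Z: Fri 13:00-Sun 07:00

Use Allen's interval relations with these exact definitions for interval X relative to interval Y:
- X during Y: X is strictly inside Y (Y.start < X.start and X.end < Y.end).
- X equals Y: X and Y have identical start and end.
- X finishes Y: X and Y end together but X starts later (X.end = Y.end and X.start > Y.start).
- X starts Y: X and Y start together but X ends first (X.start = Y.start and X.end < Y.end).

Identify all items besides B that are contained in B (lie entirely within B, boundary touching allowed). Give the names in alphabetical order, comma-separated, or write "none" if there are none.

Target B = [Mon 23:00, Fri 03:00].
F [Thu 12:00, Sat 05:00] → overlapped-by → no.
H [Fri 22:00, Sat 20:00] → after → no.
J [Wed 17:00, Thu 20:00] → during → yes.
K [Fri 23:00, Sun 22:00] → after → no.
U [Fri 13:00, Sun 12:00] → after → no.
W [Wed 15:00, Thu 22:00] → during → yes.
Z [Fri 13:00, Sun 07:00] → after → no.
Result: J, W.

J, W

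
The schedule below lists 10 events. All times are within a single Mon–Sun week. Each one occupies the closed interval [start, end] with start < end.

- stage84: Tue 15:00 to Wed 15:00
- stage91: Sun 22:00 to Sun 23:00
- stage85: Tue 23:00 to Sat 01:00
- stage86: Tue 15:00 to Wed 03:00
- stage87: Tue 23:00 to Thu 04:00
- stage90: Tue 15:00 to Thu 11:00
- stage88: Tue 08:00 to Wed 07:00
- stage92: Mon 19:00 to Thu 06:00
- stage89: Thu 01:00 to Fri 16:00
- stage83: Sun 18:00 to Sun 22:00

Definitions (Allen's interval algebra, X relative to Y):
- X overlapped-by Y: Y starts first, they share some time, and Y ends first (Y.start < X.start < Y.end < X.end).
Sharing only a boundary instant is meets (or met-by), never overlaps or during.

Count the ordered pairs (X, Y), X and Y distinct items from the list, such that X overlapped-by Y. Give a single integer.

Checking all 90 ordered pairs for relation 'overlapped-by'; matching pairs in alphabetical order:
(stage84, stage88): stage84 overlapped-by stage88 ✓
(stage85, stage84): stage85 overlapped-by stage84 ✓
(stage85, stage86): stage85 overlapped-by stage86 ✓
(stage85, stage88): stage85 overlapped-by stage88 ✓
(stage85, stage90): stage85 overlapped-by stage90 ✓
(stage85, stage92): stage85 overlapped-by stage92 ✓
(stage87, stage84): stage87 overlapped-by stage84 ✓
(stage87, stage86): stage87 overlapped-by stage86 ✓
(stage87, stage88): stage87 overlapped-by stage88 ✓
(stage89, stage87): stage89 overlapped-by stage87 ✓
(stage89, stage90): stage89 overlapped-by stage90 ✓
(stage89, stage92): stage89 overlapped-by stage92 ✓
(stage90, stage88): stage90 overlapped-by stage88 ✓
(stage90, stage92): stage90 overlapped-by stage92 ✓
Count: 14.

14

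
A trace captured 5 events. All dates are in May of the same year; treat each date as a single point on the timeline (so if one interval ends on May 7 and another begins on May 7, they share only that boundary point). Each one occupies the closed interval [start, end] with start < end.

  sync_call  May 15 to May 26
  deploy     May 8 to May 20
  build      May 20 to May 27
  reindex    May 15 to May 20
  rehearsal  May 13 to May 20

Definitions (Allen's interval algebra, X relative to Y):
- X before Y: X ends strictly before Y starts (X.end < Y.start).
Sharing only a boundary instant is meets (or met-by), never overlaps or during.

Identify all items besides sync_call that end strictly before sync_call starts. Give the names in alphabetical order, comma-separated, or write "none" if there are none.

Target sync_call = [May 15, May 26].
build [May 20, May 27] → overlapped-by → no.
deploy [May 8, May 20] → overlaps → no.
rehearsal [May 13, May 20] → overlaps → no.
reindex [May 15, May 20] → starts → no.
Result: none.

none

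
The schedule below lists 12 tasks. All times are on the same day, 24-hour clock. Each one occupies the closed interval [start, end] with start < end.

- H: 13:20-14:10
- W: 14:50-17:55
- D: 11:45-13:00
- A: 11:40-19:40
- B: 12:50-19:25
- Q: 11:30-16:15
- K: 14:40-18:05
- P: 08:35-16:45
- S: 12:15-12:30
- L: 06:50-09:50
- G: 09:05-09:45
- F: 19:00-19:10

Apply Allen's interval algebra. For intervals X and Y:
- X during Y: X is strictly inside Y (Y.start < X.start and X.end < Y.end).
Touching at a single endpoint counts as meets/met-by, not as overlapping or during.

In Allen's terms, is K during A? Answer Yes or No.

K = [14:40, 18:05], A = [11:40, 19:40].
Actual relation of K to A: during.
Asked whether 'during' holds → Yes.

Yes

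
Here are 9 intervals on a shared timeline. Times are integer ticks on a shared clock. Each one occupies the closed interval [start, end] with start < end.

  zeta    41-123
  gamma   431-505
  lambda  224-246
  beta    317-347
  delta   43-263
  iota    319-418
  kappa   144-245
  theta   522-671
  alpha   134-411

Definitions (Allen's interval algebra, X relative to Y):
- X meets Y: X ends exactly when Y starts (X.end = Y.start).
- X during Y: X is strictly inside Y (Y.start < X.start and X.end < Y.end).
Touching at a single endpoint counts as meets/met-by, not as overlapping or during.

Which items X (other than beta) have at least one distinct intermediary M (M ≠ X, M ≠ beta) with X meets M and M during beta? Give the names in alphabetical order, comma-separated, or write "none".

Target beta = [317, 347].
Intermediaries M with M during beta: none.
Union: none.

none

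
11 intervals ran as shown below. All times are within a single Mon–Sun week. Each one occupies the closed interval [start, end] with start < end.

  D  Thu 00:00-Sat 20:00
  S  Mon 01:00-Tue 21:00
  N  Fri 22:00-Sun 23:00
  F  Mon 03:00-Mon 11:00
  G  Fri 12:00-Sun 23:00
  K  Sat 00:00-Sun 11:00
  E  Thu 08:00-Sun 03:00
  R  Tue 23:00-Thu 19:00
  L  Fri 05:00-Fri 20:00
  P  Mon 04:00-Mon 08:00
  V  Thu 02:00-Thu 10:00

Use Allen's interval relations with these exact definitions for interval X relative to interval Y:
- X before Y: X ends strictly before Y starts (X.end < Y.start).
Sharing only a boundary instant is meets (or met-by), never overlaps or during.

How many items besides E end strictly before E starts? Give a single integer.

3

Target E = [Thu 08:00, Sun 03:00].
D [Thu 00:00, Sat 20:00] → overlaps → no.
F [Mon 03:00, Mon 11:00] → before → counts.
G [Fri 12:00, Sun 23:00] → overlapped-by → no.
K [Sat 00:00, Sun 11:00] → overlapped-by → no.
L [Fri 05:00, Fri 20:00] → during → no.
N [Fri 22:00, Sun 23:00] → overlapped-by → no.
P [Mon 04:00, Mon 08:00] → before → counts.
R [Tue 23:00, Thu 19:00] → overlaps → no.
S [Mon 01:00, Tue 21:00] → before → counts.
V [Thu 02:00, Thu 10:00] → overlaps → no.
Total: 3.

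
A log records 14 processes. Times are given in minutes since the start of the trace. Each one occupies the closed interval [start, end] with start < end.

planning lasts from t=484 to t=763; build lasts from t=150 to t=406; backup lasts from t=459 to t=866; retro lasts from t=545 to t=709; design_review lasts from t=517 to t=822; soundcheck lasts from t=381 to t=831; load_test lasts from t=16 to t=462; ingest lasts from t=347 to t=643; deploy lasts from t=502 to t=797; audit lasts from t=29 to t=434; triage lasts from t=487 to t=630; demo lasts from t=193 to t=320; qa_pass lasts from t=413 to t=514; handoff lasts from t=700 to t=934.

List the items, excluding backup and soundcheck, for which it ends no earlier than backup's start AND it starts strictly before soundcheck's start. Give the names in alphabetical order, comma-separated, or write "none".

Conditions: its end is no earlier than backup's start (X.end >= t=459) AND its start is strictly before soundcheck's start (X.start < t=381).
audit: end t=434 >= t=459? ✗; start t=29 < t=381? ✓ → no.
build: end t=406 >= t=459? ✗; start t=150 < t=381? ✓ → no.
demo: end t=320 >= t=459? ✗; start t=193 < t=381? ✓ → no.
deploy: end t=797 >= t=459? ✓; start t=502 < t=381? ✗ → no.
design_review: end t=822 >= t=459? ✓; start t=517 < t=381? ✗ → no.
handoff: end t=934 >= t=459? ✓; start t=700 < t=381? ✗ → no.
ingest: end t=643 >= t=459? ✓; start t=347 < t=381? ✓ → yes.
load_test: end t=462 >= t=459? ✓; start t=16 < t=381? ✓ → yes.
planning: end t=763 >= t=459? ✓; start t=484 < t=381? ✗ → no.
qa_pass: end t=514 >= t=459? ✓; start t=413 < t=381? ✗ → no.
retro: end t=709 >= t=459? ✓; start t=545 < t=381? ✗ → no.
triage: end t=630 >= t=459? ✓; start t=487 < t=381? ✗ → no.
Result: ingest, load_test.

ingest, load_test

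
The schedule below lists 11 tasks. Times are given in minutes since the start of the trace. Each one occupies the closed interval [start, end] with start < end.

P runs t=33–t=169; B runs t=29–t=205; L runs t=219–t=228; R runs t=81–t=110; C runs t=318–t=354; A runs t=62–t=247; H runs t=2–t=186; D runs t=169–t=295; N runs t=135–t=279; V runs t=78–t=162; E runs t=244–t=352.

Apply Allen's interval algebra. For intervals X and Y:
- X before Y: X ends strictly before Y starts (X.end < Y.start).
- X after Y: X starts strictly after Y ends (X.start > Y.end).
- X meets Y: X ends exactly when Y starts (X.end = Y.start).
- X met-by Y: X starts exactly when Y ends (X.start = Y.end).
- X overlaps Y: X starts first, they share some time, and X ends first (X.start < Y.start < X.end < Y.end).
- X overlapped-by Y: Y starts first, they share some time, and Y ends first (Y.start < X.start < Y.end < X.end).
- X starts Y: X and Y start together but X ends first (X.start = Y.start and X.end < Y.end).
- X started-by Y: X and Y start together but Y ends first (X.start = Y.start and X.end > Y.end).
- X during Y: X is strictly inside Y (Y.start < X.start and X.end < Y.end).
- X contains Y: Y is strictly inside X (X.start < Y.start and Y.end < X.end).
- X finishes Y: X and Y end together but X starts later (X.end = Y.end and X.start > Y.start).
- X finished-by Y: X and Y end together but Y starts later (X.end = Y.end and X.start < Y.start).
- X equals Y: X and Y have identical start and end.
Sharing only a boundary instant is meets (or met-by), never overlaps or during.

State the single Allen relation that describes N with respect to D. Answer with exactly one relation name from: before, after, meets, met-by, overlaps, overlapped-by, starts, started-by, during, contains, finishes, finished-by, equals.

N = [t=135, t=279]; D = [t=169, t=295].
Compare endpoints: N.start < D.start, N.start < D.end, N.end > D.start, N.end < D.end.
That pattern is 'overlaps'.

overlaps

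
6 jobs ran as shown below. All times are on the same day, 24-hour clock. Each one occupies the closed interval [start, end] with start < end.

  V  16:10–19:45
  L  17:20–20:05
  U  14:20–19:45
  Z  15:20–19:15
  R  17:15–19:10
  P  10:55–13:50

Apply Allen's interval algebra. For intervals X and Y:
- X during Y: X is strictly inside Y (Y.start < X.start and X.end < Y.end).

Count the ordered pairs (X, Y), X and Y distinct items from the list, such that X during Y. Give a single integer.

4

Checking all 30 ordered pairs for relation 'during'; matching pairs in alphabetical order:
(R, U): R during U ✓
(R, V): R during V ✓
(R, Z): R during Z ✓
(Z, U): Z during U ✓
Count: 4.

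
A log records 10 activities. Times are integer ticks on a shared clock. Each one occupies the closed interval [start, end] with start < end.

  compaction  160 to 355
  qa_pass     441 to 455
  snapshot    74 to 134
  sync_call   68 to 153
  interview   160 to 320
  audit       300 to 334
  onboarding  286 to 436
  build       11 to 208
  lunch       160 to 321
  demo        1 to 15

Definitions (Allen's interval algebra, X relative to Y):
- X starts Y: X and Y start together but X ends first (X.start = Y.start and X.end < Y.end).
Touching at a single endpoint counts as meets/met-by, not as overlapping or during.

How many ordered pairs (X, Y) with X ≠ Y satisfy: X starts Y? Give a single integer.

3

Checking all 90 ordered pairs for relation 'starts'; matching pairs in alphabetical order:
(interview, compaction): interview starts compaction ✓
(interview, lunch): interview starts lunch ✓
(lunch, compaction): lunch starts compaction ✓
Count: 3.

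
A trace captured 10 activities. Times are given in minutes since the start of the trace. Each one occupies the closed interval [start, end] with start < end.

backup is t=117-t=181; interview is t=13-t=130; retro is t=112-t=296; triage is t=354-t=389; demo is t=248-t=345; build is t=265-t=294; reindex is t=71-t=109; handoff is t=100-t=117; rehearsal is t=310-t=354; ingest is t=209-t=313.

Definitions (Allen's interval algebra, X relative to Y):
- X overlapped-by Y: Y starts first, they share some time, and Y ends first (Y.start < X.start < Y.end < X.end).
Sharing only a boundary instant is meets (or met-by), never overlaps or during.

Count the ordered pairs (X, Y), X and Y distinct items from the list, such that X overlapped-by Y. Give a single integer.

9

Checking all 90 ordered pairs for relation 'overlapped-by'; matching pairs in alphabetical order:
(backup, interview): backup overlapped-by interview ✓
(demo, ingest): demo overlapped-by ingest ✓
(demo, retro): demo overlapped-by retro ✓
(handoff, reindex): handoff overlapped-by reindex ✓
(ingest, retro): ingest overlapped-by retro ✓
(rehearsal, demo): rehearsal overlapped-by demo ✓
(rehearsal, ingest): rehearsal overlapped-by ingest ✓
(retro, handoff): retro overlapped-by handoff ✓
(retro, interview): retro overlapped-by interview ✓
Count: 9.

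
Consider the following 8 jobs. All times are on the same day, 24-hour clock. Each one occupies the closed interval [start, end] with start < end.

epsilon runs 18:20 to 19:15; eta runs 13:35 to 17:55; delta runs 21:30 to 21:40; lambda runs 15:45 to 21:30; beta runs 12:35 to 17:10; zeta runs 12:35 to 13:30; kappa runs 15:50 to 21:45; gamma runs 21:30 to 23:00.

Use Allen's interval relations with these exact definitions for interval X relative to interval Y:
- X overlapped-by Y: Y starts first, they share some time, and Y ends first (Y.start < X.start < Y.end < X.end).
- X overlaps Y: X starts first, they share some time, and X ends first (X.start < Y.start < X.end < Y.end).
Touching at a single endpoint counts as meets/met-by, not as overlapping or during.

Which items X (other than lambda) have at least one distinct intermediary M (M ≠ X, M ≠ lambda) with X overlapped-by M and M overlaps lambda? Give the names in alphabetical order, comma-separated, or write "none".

eta, kappa

Target lambda = [15:45, 21:30].
Intermediaries M with M overlaps lambda: beta, eta.
Via beta — items with X overlapped-by beta: eta, kappa.
Via eta — items with X overlapped-by eta: kappa.
Union: eta, kappa.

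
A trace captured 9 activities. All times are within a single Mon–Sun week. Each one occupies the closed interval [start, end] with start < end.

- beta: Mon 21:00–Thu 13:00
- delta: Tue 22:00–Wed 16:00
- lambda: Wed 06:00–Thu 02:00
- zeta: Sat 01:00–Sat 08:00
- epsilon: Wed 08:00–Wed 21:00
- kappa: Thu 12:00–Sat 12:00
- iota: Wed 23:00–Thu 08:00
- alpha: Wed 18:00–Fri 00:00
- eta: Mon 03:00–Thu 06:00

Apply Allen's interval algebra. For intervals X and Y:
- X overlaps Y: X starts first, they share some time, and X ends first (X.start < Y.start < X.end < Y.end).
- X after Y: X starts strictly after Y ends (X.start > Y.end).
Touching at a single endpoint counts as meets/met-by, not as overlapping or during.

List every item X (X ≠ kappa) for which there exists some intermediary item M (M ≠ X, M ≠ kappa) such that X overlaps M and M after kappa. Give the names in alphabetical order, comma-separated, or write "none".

none

Target kappa = [Thu 12:00, Sat 12:00].
Intermediaries M with M after kappa: none.
Union: none.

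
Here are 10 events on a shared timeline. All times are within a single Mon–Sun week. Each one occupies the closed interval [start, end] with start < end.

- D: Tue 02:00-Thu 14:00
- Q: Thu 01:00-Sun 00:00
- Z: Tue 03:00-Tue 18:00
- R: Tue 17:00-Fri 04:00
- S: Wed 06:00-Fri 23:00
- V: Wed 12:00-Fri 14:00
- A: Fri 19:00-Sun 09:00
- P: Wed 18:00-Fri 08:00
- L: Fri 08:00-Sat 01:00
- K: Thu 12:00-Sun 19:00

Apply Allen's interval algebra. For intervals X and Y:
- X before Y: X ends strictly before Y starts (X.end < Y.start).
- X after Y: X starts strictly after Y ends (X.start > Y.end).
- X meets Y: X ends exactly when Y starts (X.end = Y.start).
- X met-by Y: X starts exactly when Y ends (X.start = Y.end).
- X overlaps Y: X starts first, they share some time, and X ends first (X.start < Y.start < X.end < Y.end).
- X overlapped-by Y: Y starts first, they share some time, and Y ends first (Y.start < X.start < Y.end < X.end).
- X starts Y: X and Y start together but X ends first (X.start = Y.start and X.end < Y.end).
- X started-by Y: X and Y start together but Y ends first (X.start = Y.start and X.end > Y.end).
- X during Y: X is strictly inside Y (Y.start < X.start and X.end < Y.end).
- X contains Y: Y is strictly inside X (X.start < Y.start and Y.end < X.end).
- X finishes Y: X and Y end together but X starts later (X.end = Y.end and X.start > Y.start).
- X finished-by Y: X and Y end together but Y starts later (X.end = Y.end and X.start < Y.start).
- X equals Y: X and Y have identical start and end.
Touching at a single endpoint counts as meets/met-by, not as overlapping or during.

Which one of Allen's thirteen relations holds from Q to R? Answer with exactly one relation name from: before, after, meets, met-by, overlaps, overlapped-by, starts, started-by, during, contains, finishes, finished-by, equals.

overlapped-by

Q = [Thu 01:00, Sun 00:00]; R = [Tue 17:00, Fri 04:00].
Compare endpoints: Q.start > R.start, Q.start < R.end, Q.end > R.start, Q.end > R.end.
That pattern is 'overlapped-by'.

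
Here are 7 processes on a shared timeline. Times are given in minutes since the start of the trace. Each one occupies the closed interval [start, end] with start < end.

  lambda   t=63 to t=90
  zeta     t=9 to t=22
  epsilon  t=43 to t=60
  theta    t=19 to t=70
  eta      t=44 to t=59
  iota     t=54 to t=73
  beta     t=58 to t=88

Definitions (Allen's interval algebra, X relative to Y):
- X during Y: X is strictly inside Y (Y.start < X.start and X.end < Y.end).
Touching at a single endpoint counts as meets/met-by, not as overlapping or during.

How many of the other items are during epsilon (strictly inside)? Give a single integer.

Target epsilon = [t=43, t=60].
beta [t=58, t=88] → overlapped-by → no.
eta [t=44, t=59] → during → counts.
iota [t=54, t=73] → overlapped-by → no.
lambda [t=63, t=90] → after → no.
theta [t=19, t=70] → contains → no.
zeta [t=9, t=22] → before → no.
Total: 1.

1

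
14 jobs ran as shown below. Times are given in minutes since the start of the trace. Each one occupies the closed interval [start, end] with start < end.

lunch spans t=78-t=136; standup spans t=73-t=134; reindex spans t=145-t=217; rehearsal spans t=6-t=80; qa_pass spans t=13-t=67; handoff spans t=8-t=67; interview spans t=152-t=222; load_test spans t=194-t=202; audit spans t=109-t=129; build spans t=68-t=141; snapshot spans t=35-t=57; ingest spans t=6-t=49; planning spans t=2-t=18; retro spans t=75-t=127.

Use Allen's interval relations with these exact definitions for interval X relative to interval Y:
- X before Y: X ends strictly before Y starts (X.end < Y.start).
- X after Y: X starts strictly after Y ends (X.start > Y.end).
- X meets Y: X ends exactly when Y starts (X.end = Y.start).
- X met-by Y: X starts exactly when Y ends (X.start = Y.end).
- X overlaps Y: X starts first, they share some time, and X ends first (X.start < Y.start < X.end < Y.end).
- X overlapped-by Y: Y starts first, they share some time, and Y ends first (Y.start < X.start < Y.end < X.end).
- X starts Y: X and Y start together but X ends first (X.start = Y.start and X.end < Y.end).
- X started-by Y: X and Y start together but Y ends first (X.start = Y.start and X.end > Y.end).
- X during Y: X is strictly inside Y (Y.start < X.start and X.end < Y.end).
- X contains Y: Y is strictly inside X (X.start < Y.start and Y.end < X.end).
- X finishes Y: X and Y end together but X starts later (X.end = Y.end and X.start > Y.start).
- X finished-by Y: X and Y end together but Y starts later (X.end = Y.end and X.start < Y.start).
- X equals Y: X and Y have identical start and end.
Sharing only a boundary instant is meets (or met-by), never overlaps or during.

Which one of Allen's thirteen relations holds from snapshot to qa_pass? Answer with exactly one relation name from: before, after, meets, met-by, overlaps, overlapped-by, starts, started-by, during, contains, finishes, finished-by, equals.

snapshot = [t=35, t=57]; qa_pass = [t=13, t=67].
Compare endpoints: snapshot.start > qa_pass.start, snapshot.start < qa_pass.end, snapshot.end > qa_pass.start, snapshot.end < qa_pass.end.
That pattern is 'during'.

during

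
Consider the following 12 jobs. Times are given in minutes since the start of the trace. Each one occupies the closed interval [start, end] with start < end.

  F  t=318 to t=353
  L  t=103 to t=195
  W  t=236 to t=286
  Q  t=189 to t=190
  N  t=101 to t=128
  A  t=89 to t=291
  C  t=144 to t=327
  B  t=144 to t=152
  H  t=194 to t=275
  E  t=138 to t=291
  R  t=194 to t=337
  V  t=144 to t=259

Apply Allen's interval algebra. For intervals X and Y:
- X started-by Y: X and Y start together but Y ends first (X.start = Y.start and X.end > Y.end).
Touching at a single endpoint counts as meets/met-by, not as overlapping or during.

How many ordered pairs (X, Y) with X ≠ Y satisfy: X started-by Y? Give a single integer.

4

Checking all 132 ordered pairs for relation 'started-by'; matching pairs in alphabetical order:
(C, B): C started-by B ✓
(C, V): C started-by V ✓
(R, H): R started-by H ✓
(V, B): V started-by B ✓
Count: 4.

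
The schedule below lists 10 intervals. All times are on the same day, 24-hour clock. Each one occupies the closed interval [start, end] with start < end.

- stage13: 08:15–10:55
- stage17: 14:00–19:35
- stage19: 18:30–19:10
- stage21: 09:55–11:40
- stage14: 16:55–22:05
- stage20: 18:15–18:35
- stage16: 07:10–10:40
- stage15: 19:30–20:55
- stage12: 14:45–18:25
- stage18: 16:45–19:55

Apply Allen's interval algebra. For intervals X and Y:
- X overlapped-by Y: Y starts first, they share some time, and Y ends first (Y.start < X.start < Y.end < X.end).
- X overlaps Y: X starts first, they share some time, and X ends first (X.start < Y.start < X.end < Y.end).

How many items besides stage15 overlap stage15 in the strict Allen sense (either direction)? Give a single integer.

2

Target stage15 = [19:30, 20:55].
stage12 [14:45, 18:25] → before → no.
stage13 [08:15, 10:55] → before → no.
stage14 [16:55, 22:05] → contains → no.
stage16 [07:10, 10:40] → before → no.
stage17 [14:00, 19:35] → overlaps → counts.
stage18 [16:45, 19:55] → overlaps → counts.
stage19 [18:30, 19:10] → before → no.
stage20 [18:15, 18:35] → before → no.
stage21 [09:55, 11:40] → before → no.
Total: 2.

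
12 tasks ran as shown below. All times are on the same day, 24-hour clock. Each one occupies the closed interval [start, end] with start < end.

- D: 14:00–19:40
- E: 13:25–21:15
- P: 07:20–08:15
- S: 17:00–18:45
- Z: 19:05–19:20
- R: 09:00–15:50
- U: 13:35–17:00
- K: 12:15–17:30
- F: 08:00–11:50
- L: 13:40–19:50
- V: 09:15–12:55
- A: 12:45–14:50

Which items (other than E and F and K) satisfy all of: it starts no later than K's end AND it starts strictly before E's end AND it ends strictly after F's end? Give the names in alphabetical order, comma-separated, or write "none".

Conditions: its start is no later than K's end (X.start <= 17:30) AND its start is strictly before E's end (X.start < 21:15) AND its end is strictly after F's end (X.end > 11:50).
A: start 12:45 <= 17:30? ✓; start 12:45 < 21:15? ✓; end 14:50 > 11:50? ✓ → yes.
D: start 14:00 <= 17:30? ✓; start 14:00 < 21:15? ✓; end 19:40 > 11:50? ✓ → yes.
L: start 13:40 <= 17:30? ✓; start 13:40 < 21:15? ✓; end 19:50 > 11:50? ✓ → yes.
P: start 07:20 <= 17:30? ✓; start 07:20 < 21:15? ✓; end 08:15 > 11:50? ✗ → no.
R: start 09:00 <= 17:30? ✓; start 09:00 < 21:15? ✓; end 15:50 > 11:50? ✓ → yes.
S: start 17:00 <= 17:30? ✓; start 17:00 < 21:15? ✓; end 18:45 > 11:50? ✓ → yes.
U: start 13:35 <= 17:30? ✓; start 13:35 < 21:15? ✓; end 17:00 > 11:50? ✓ → yes.
V: start 09:15 <= 17:30? ✓; start 09:15 < 21:15? ✓; end 12:55 > 11:50? ✓ → yes.
Z: start 19:05 <= 17:30? ✗; start 19:05 < 21:15? ✓; end 19:20 > 11:50? ✓ → no.
Result: A, D, L, R, S, U, V.

A, D, L, R, S, U, V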